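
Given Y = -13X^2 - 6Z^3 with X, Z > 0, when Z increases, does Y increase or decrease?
Y decreases

Taking the partial derivative:
∂Y/∂Z = -18Z^2

∂Y/∂Z = -18Z^2 < 0 (assuming positive values)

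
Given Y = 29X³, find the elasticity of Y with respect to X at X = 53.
Elasticity = 3

Elasticity = (dY/dX) · (X/Y)

dY/dX = 87·X²
At X = 53: dY/dX = 244383, Y = 4317433

Elasticity = 244383 · (53 / 4317433) = 3

Interpretation: for a small percentage change in X, the percentage change in Y is approximately 3.00 times as large.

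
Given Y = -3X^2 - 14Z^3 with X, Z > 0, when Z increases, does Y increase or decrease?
Y decreases

Taking the partial derivative:
∂Y/∂Z = -42Z^2

∂Y/∂Z = -42Z^2 < 0 (assuming positive values)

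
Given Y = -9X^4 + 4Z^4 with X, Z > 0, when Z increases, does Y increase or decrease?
Y increases

Taking the partial derivative:
∂Y/∂Z = 16Z^3

∂Y/∂Z = 16Z^3 > 0 (assuming positive values)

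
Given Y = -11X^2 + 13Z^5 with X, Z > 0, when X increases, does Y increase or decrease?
Y decreases

Taking the partial derivative:
∂Y/∂X = -22X

∂Y/∂X = -22X < 0 (assuming positive values)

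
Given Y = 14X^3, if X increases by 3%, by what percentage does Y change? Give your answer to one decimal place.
9.3%

For Y = 14X^3:
If X → X(1 + 0.03)
Then Y → Y · (1 + 0.03)^3
     ≈ Y · 1.0927

Percentage change = ((1 + 0.03)^3 − 1) × 100% ≈ 9.3%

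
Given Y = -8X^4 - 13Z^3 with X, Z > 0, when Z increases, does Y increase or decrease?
Y decreases

Taking the partial derivative:
∂Y/∂Z = -39Z^2

∂Y/∂Z = -39Z^2 < 0 (assuming positive values)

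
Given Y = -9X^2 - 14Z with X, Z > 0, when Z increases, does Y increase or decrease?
Y decreases

Taking the partial derivative:
∂Y/∂Z = -14

∂Y/∂Z = -14 < 0 (assuming positive values)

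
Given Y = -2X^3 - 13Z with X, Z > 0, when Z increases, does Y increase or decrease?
Y decreases

Taking the partial derivative:
∂Y/∂Z = -13

∂Y/∂Z = -13 < 0 (assuming positive values)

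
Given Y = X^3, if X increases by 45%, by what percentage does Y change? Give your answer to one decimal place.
204.9%

For Y = X^3:
If X → X(1 + 0.45)
Then Y → Y · (1 + 0.45)^3
     ≈ Y · 3.0486

Percentage change = ((1 + 0.45)^3 − 1) × 100% ≈ 204.9%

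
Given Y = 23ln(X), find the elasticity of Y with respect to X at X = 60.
Elasticity = 1/ln(60) ≈ 0.2442

Elasticity = (dY/dX) · (X/Y)

dY/dX = 23/X
At X = 60: dY/dX = 23/60, Y = 23·ln(60)

Elasticity = (23/60) · (60 / (23·ln(60))) = 1/ln(60) ≈ 0.2442

Interpretation: for a small percentage change in X, the percentage change in Y is approximately 0.24 times as large.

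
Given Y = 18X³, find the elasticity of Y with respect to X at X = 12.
Elasticity = 3

Elasticity = (dY/dX) · (X/Y)

dY/dX = 54·X²
At X = 12: dY/dX = 7776, Y = 31104

Elasticity = 7776 · (12 / 31104) = 3

Interpretation: for a small percentage change in X, the percentage change in Y is approximately 3.00 times as large.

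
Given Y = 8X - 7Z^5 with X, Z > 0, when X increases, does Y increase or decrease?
Y increases

Taking the partial derivative:
∂Y/∂X = 8

∂Y/∂X = 8 > 0 (assuming positive values)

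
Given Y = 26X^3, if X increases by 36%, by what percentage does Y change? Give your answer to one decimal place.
151.5%

For Y = 26X^3:
If X → X(1 + 0.36)
Then Y → Y · (1 + 0.36)^3
     ≈ Y · 2.5155

Percentage change = ((1 + 0.36)^3 − 1) × 100% ≈ 151.5%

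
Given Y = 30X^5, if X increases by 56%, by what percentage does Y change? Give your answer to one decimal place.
823.9%

For Y = 30X^5:
If X → X(1 + 0.56)
Then Y → Y · (1 + 0.56)^5
     ≈ Y · 9.2390

Percentage change = ((1 + 0.56)^5 − 1) × 100% ≈ 823.9%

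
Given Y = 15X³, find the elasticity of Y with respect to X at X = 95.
Elasticity = 3

Elasticity = (dY/dX) · (X/Y)

dY/dX = 45·X²
At X = 95: dY/dX = 406125, Y = 12860625

Elasticity = 406125 · (95 / 12860625) = 3

Interpretation: for a small percentage change in X, the percentage change in Y is approximately 3.00 times as large.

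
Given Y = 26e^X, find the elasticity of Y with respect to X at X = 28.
Elasticity = 28

Elasticity = (dY/dX) · (X/Y)

dY/dX = 26·e^X
At X = 28: dY/dX = 26·e^28, Y = 26·e^28

Elasticity = (26·e^28) · (28 / (26·e^28)) = 28

Interpretation: for a small percentage change in X, the percentage change in Y is approximately 28.00 times as large.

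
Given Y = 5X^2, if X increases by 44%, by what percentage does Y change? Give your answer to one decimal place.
107.4%

For Y = 5X^2:
If X → X(1 + 0.44)
Then Y → Y · (1 + 0.44)^2
     = Y · 2.0736

Percentage change = ((1 + 0.44)^2 − 1) × 100% ≈ 107.4%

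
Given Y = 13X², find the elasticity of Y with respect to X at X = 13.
Elasticity = 2

Elasticity = (dY/dX) · (X/Y)

dY/dX = 26·X
At X = 13: dY/dX = 338, Y = 2197

Elasticity = 338 · (13 / 2197) = 2

Interpretation: for a small percentage change in X, the percentage change in Y is approximately 2.00 times as large.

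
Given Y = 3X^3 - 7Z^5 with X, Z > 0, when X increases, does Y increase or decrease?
Y increases

Taking the partial derivative:
∂Y/∂X = 9X^2

∂Y/∂X = 9X^2 > 0 (assuming positive values)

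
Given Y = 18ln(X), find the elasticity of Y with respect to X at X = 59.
Elasticity = 1/ln(59) ≈ 0.2452

Elasticity = (dY/dX) · (X/Y)

dY/dX = 18/X
At X = 59: dY/dX = 18/59, Y = 18·ln(59)

Elasticity = (18/59) · (59 / (18·ln(59))) = 1/ln(59) ≈ 0.2452

Interpretation: for a small percentage change in X, the percentage change in Y is approximately 0.25 times as large.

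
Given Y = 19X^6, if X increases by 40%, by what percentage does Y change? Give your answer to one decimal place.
653.0%

For Y = 19X^6:
If X → X(1 + 0.4)
Then Y → Y · (1 + 0.4)^6
     ≈ Y · 7.5295

Percentage change = ((1 + 0.4)^6 − 1) × 100% ≈ 653.0%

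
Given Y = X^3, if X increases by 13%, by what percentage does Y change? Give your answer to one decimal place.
44.3%

For Y = X^3:
If X → X(1 + 0.13)
Then Y → Y · (1 + 0.13)^3
     ≈ Y · 1.4429

Percentage change = ((1 + 0.13)^3 − 1) × 100% ≈ 44.3%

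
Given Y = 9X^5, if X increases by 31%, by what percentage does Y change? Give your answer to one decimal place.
285.8%

For Y = 9X^5:
If X → X(1 + 0.31)
Then Y → Y · (1 + 0.31)^5
     ≈ Y · 3.8579

Percentage change = ((1 + 0.31)^5 − 1) × 100% ≈ 285.8%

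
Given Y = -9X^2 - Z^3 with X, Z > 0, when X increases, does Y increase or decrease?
Y decreases

Taking the partial derivative:
∂Y/∂X = -18X

∂Y/∂X = -18X < 0 (assuming positive values)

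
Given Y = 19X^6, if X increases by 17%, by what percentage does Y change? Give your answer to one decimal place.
156.5%

For Y = 19X^6:
If X → X(1 + 0.17)
Then Y → Y · (1 + 0.17)^6
     ≈ Y · 2.5652

Percentage change = ((1 + 0.17)^6 − 1) × 100% ≈ 156.5%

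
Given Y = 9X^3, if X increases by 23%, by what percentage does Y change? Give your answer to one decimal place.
86.1%

For Y = 9X^3:
If X → X(1 + 0.23)
Then Y → Y · (1 + 0.23)^3
     ≈ Y · 1.8609

Percentage change = ((1 + 0.23)^3 − 1) × 100% ≈ 86.1%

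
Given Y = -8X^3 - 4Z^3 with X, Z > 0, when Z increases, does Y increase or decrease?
Y decreases

Taking the partial derivative:
∂Y/∂Z = -12Z^2

∂Y/∂Z = -12Z^2 < 0 (assuming positive values)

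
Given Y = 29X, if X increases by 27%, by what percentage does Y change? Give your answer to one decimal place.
27.0%

For Y = 29X:
If X → X(1 + 0.27)
Then Y → Y · (1 + 0.27)^1
     = Y · 1.2700

Percentage change = ((1 + 0.27)^1 − 1) × 100% = 27.0%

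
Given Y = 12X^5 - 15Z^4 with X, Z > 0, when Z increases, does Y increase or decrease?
Y decreases

Taking the partial derivative:
∂Y/∂Z = -60Z^3

∂Y/∂Z = -60Z^3 < 0 (assuming positive values)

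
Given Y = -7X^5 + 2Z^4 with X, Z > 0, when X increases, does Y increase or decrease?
Y decreases

Taking the partial derivative:
∂Y/∂X = -35X^4

∂Y/∂X = -35X^4 < 0 (assuming positive values)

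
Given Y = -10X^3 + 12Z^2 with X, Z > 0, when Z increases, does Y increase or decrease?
Y increases

Taking the partial derivative:
∂Y/∂Z = 24Z

∂Y/∂Z = 24Z > 0 (assuming positive values)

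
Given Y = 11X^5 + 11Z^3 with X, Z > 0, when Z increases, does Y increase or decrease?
Y increases

Taking the partial derivative:
∂Y/∂Z = 33Z^2

∂Y/∂Z = 33Z^2 > 0 (assuming positive values)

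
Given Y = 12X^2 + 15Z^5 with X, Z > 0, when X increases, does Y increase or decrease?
Y increases

Taking the partial derivative:
∂Y/∂X = 24X

∂Y/∂X = 24X > 0 (assuming positive values)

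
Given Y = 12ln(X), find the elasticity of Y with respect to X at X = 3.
Elasticity = 1/ln(3) ≈ 0.9102

Elasticity = (dY/dX) · (X/Y)

dY/dX = 12/X
At X = 3: dY/dX = 4, Y = 12·ln(3)

Elasticity = 4 · (3 / (12·ln(3))) = 1/ln(3) ≈ 0.9102

Interpretation: for a small percentage change in X, the percentage change in Y is approximately 0.91 times as large.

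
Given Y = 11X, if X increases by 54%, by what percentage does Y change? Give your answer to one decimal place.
54.0%

For Y = 11X:
If X → X(1 + 0.54)
Then Y → Y · (1 + 0.54)^1
     = Y · 1.5400

Percentage change = ((1 + 0.54)^1 − 1) × 100% = 54.0%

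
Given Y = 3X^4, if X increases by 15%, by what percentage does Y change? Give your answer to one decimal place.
74.9%

For Y = 3X^4:
If X → X(1 + 0.15)
Then Y → Y · (1 + 0.15)^4
     ≈ Y · 1.7490

Percentage change = ((1 + 0.15)^4 − 1) × 100% ≈ 74.9%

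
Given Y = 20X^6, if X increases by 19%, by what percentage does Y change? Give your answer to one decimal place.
184.0%

For Y = 20X^6:
If X → X(1 + 0.19)
Then Y → Y · (1 + 0.19)^6
     ≈ Y · 2.8398

Percentage change = ((1 + 0.19)^6 − 1) × 100% ≈ 184.0%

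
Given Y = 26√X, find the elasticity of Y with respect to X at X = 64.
Elasticity = 1/2

Elasticity = (dY/dX) · (X/Y)

dY/dX = 13/√X
At X = 64: dY/dX = 13/8, Y = 208

Elasticity = (13/8) · (64 / 208) = 1/2

Interpretation: for a small percentage change in X, the percentage change in Y is approximately 0.50 times as large.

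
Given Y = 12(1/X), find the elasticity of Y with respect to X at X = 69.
Elasticity = -1

Elasticity = (dY/dX) · (X/Y)

dY/dX = -12/X²
At X = 69: dY/dX = -4/1587, Y = 4/23

Elasticity = (-4/1587) · (69 / (4/23)) = -1

Interpretation: for a small percentage change in X, the percentage change in Y is approximately -1.00 times as large.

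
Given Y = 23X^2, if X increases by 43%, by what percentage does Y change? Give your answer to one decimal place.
104.5%

For Y = 23X^2:
If X → X(1 + 0.43)
Then Y → Y · (1 + 0.43)^2
     = Y · 2.0449

Percentage change = ((1 + 0.43)^2 − 1) × 100% ≈ 104.5%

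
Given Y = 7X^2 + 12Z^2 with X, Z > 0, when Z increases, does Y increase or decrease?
Y increases

Taking the partial derivative:
∂Y/∂Z = 24Z

∂Y/∂Z = 24Z > 0 (assuming positive values)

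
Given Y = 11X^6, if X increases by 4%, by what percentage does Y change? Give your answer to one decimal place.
26.5%

For Y = 11X^6:
If X → X(1 + 0.04)
Then Y → Y · (1 + 0.04)^6
     ≈ Y · 1.2653

Percentage change = ((1 + 0.04)^6 − 1) × 100% ≈ 26.5%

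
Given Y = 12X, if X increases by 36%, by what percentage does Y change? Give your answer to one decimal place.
36.0%

For Y = 12X:
If X → X(1 + 0.36)
Then Y → Y · (1 + 0.36)^1
     = Y · 1.3600

Percentage change = ((1 + 0.36)^1 − 1) × 100% = 36.0%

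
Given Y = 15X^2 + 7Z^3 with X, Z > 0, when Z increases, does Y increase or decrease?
Y increases

Taking the partial derivative:
∂Y/∂Z = 21Z^2

∂Y/∂Z = 21Z^2 > 0 (assuming positive values)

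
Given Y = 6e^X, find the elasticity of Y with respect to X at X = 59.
Elasticity = 59

Elasticity = (dY/dX) · (X/Y)

dY/dX = 6·e^X
At X = 59: dY/dX = 6·e^59, Y = 6·e^59

Elasticity = (6·e^59) · (59 / (6·e^59)) = 59

Interpretation: for a small percentage change in X, the percentage change in Y is approximately 59.00 times as large.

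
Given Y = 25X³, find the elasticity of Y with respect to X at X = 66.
Elasticity = 3

Elasticity = (dY/dX) · (X/Y)

dY/dX = 75·X²
At X = 66: dY/dX = 326700, Y = 7187400

Elasticity = 326700 · (66 / 7187400) = 3

Interpretation: for a small percentage change in X, the percentage change in Y is approximately 3.00 times as large.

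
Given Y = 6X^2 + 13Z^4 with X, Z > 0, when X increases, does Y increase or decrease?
Y increases

Taking the partial derivative:
∂Y/∂X = 12X

∂Y/∂X = 12X > 0 (assuming positive values)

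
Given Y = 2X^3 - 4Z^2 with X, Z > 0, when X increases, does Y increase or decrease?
Y increases

Taking the partial derivative:
∂Y/∂X = 6X^2

∂Y/∂X = 6X^2 > 0 (assuming positive values)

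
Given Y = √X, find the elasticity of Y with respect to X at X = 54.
Elasticity = 1/2

Elasticity = (dY/dX) · (X/Y)

dY/dX = 1/(2·√X)
At X = 54: dY/dX = √6/36, Y = 3·√6

Elasticity = (√6/36) · (54 / (3·√6)) = 1/2

Interpretation: for a small percentage change in X, the percentage change in Y is approximately 0.50 times as large.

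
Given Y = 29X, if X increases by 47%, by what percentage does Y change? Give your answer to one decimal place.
47.0%

For Y = 29X:
If X → X(1 + 0.47)
Then Y → Y · (1 + 0.47)^1
     = Y · 1.4700

Percentage change = ((1 + 0.47)^1 − 1) × 100% = 47.0%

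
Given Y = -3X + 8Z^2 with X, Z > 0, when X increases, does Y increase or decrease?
Y decreases

Taking the partial derivative:
∂Y/∂X = -3

∂Y/∂X = -3 < 0 (assuming positive values)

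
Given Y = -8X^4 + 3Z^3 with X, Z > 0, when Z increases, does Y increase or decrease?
Y increases

Taking the partial derivative:
∂Y/∂Z = 9Z^2

∂Y/∂Z = 9Z^2 > 0 (assuming positive values)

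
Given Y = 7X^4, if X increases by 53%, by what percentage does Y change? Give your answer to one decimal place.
448.0%

For Y = 7X^4:
If X → X(1 + 0.53)
Then Y → Y · (1 + 0.53)^4
     ≈ Y · 5.4798

Percentage change = ((1 + 0.53)^4 − 1) × 100% ≈ 448.0%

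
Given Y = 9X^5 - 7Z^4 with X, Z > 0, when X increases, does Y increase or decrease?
Y increases

Taking the partial derivative:
∂Y/∂X = 45X^4

∂Y/∂X = 45X^4 > 0 (assuming positive values)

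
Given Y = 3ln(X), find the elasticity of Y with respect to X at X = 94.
Elasticity = 1/ln(94) ≈ 0.2201

Elasticity = (dY/dX) · (X/Y)

dY/dX = 3/X
At X = 94: dY/dX = 3/94, Y = 3·ln(94)

Elasticity = (3/94) · (94 / (3·ln(94))) = 1/ln(94) ≈ 0.2201

Interpretation: for a small percentage change in X, the percentage change in Y is approximately 0.22 times as large.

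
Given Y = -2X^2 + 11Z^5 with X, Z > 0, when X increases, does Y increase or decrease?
Y decreases

Taking the partial derivative:
∂Y/∂X = -4X

∂Y/∂X = -4X < 0 (assuming positive values)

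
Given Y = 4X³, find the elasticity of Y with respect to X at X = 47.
Elasticity = 3

Elasticity = (dY/dX) · (X/Y)

dY/dX = 12·X²
At X = 47: dY/dX = 26508, Y = 415292

Elasticity = 26508 · (47 / 415292) = 3

Interpretation: for a small percentage change in X, the percentage change in Y is approximately 3.00 times as large.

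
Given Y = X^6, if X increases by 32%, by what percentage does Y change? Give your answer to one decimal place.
429.0%

For Y = X^6:
If X → X(1 + 0.32)
Then Y → Y · (1 + 0.32)^6
     ≈ Y · 5.2899

Percentage change = ((1 + 0.32)^6 − 1) × 100% ≈ 429.0%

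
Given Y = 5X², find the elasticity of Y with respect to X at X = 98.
Elasticity = 2

Elasticity = (dY/dX) · (X/Y)

dY/dX = 10·X
At X = 98: dY/dX = 980, Y = 48020

Elasticity = 980 · (98 / 48020) = 2

Interpretation: for a small percentage change in X, the percentage change in Y is approximately 2.00 times as large.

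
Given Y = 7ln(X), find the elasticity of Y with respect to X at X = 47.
Elasticity = 1/ln(47) ≈ 0.2597

Elasticity = (dY/dX) · (X/Y)

dY/dX = 7/X
At X = 47: dY/dX = 7/47, Y = 7·ln(47)

Elasticity = (7/47) · (47 / (7·ln(47))) = 1/ln(47) ≈ 0.2597

Interpretation: for a small percentage change in X, the percentage change in Y is approximately 0.26 times as large.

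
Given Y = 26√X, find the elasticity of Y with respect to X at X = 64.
Elasticity = 1/2

Elasticity = (dY/dX) · (X/Y)

dY/dX = 13/√X
At X = 64: dY/dX = 13/8, Y = 208

Elasticity = (13/8) · (64 / 208) = 1/2

Interpretation: for a small percentage change in X, the percentage change in Y is approximately 0.50 times as large.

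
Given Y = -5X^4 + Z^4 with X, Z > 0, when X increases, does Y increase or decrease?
Y decreases

Taking the partial derivative:
∂Y/∂X = -20X^3

∂Y/∂X = -20X^3 < 0 (assuming positive values)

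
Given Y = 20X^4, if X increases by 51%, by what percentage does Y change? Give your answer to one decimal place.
419.9%

For Y = 20X^4:
If X → X(1 + 0.51)
Then Y → Y · (1 + 0.51)^4
     ≈ Y · 5.1989

Percentage change = ((1 + 0.51)^4 − 1) × 100% ≈ 419.9%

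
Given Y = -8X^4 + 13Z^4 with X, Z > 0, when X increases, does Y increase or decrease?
Y decreases

Taking the partial derivative:
∂Y/∂X = -32X^3

∂Y/∂X = -32X^3 < 0 (assuming positive values)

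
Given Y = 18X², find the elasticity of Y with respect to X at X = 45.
Elasticity = 2

Elasticity = (dY/dX) · (X/Y)

dY/dX = 36·X
At X = 45: dY/dX = 1620, Y = 36450

Elasticity = 1620 · (45 / 36450) = 2

Interpretation: for a small percentage change in X, the percentage change in Y is approximately 2.00 times as large.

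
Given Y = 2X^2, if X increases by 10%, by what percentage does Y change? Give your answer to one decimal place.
21.0%

For Y = 2X^2:
If X → X(1 + 0.1)
Then Y → Y · (1 + 0.1)^2
     = Y · 1.2100

Percentage change = ((1 + 0.1)^2 − 1) × 100% = 21.0%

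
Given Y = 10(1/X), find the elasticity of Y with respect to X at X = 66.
Elasticity = -1

Elasticity = (dY/dX) · (X/Y)

dY/dX = -10/X²
At X = 66: dY/dX = -5/2178, Y = 5/33

Elasticity = (-5/2178) · (66 / (5/33)) = -1

Interpretation: for a small percentage change in X, the percentage change in Y is approximately -1.00 times as large.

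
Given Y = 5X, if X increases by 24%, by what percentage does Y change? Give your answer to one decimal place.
24.0%

For Y = 5X:
If X → X(1 + 0.24)
Then Y → Y · (1 + 0.24)^1
     = Y · 1.2400

Percentage change = ((1 + 0.24)^1 − 1) × 100% = 24.0%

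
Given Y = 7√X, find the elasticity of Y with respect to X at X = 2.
Elasticity = 1/2

Elasticity = (dY/dX) · (X/Y)

dY/dX = 7/(2·√X)
At X = 2: dY/dX = 7·√2/4, Y = 7·√2

Elasticity = (7·√2/4) · (2 / (7·√2)) = 1/2

Interpretation: for a small percentage change in X, the percentage change in Y is approximately 0.50 times as large.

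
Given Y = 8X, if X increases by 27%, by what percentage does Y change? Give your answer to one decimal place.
27.0%

For Y = 8X:
If X → X(1 + 0.27)
Then Y → Y · (1 + 0.27)^1
     = Y · 1.2700

Percentage change = ((1 + 0.27)^1 − 1) × 100% = 27.0%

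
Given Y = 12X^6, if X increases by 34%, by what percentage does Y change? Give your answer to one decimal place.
478.9%

For Y = 12X^6:
If X → X(1 + 0.34)
Then Y → Y · (1 + 0.34)^6
     ≈ Y · 5.7893

Percentage change = ((1 + 0.34)^6 − 1) × 100% ≈ 478.9%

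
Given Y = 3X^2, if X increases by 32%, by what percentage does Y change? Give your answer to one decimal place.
74.2%

For Y = 3X^2:
If X → X(1 + 0.32)
Then Y → Y · (1 + 0.32)^2
     = Y · 1.7424

Percentage change = ((1 + 0.32)^2 − 1) × 100% ≈ 74.2%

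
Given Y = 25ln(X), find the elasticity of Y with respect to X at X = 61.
Elasticity = 1/ln(61) ≈ 0.2433

Elasticity = (dY/dX) · (X/Y)

dY/dX = 25/X
At X = 61: dY/dX = 25/61, Y = 25·ln(61)

Elasticity = (25/61) · (61 / (25·ln(61))) = 1/ln(61) ≈ 0.2433

Interpretation: for a small percentage change in X, the percentage change in Y is approximately 0.24 times as large.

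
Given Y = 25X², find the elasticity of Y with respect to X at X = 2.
Elasticity = 2

Elasticity = (dY/dX) · (X/Y)

dY/dX = 50·X
At X = 2: dY/dX = 100, Y = 100

Elasticity = 100 · (2 / 100) = 2

Interpretation: for a small percentage change in X, the percentage change in Y is approximately 2.00 times as large.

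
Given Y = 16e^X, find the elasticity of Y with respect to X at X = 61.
Elasticity = 61

Elasticity = (dY/dX) · (X/Y)

dY/dX = 16·e^X
At X = 61: dY/dX = 16·e^61, Y = 16·e^61

Elasticity = (16·e^61) · (61 / (16·e^61)) = 61

Interpretation: for a small percentage change in X, the percentage change in Y is approximately 61.00 times as large.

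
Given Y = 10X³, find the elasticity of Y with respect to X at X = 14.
Elasticity = 3

Elasticity = (dY/dX) · (X/Y)

dY/dX = 30·X²
At X = 14: dY/dX = 5880, Y = 27440

Elasticity = 5880 · (14 / 27440) = 3

Interpretation: for a small percentage change in X, the percentage change in Y is approximately 3.00 times as large.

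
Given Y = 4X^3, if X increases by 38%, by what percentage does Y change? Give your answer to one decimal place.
162.8%

For Y = 4X^3:
If X → X(1 + 0.38)
Then Y → Y · (1 + 0.38)^3
     ≈ Y · 2.6281

Percentage change = ((1 + 0.38)^3 − 1) × 100% ≈ 162.8%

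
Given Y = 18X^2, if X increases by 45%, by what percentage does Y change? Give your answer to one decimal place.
110.3%

For Y = 18X^2:
If X → X(1 + 0.45)
Then Y → Y · (1 + 0.45)^2
     = Y · 2.1025

Percentage change = ((1 + 0.45)^2 − 1) × 100% ≈ 110.3%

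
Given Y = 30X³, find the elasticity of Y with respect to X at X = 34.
Elasticity = 3

Elasticity = (dY/dX) · (X/Y)

dY/dX = 90·X²
At X = 34: dY/dX = 104040, Y = 1179120

Elasticity = 104040 · (34 / 1179120) = 3

Interpretation: for a small percentage change in X, the percentage change in Y is approximately 3.00 times as large.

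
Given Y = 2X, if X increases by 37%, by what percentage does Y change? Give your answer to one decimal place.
37.0%

For Y = 2X:
If X → X(1 + 0.37)
Then Y → Y · (1 + 0.37)^1
     = Y · 1.3700

Percentage change = ((1 + 0.37)^1 − 1) × 100% = 37.0%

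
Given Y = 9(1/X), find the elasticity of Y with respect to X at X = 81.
Elasticity = -1

Elasticity = (dY/dX) · (X/Y)

dY/dX = -9/X²
At X = 81: dY/dX = -1/729, Y = 1/9

Elasticity = (-1/729) · (81 / (1/9)) = -1

Interpretation: for a small percentage change in X, the percentage change in Y is approximately -1.00 times as large.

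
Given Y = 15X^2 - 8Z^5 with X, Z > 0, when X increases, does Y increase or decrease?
Y increases

Taking the partial derivative:
∂Y/∂X = 30X

∂Y/∂X = 30X > 0 (assuming positive values)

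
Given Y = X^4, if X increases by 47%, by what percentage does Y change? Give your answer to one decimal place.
366.9%

For Y = X^4:
If X → X(1 + 0.47)
Then Y → Y · (1 + 0.47)^4
     ≈ Y · 4.6695

Percentage change = ((1 + 0.47)^4 − 1) × 100% ≈ 366.9%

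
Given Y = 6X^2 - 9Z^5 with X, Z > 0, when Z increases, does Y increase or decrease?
Y decreases

Taking the partial derivative:
∂Y/∂Z = -45Z^4

∂Y/∂Z = -45Z^4 < 0 (assuming positive values)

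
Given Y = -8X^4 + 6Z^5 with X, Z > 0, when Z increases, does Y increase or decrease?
Y increases

Taking the partial derivative:
∂Y/∂Z = 30Z^4

∂Y/∂Z = 30Z^4 > 0 (assuming positive values)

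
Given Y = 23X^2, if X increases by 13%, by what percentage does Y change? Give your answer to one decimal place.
27.7%

For Y = 23X^2:
If X → X(1 + 0.13)
Then Y → Y · (1 + 0.13)^2
     = Y · 1.2769

Percentage change = ((1 + 0.13)^2 − 1) × 100% ≈ 27.7%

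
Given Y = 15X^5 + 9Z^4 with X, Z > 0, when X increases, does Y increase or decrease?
Y increases

Taking the partial derivative:
∂Y/∂X = 75X^4

∂Y/∂X = 75X^4 > 0 (assuming positive values)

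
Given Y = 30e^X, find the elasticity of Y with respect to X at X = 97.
Elasticity = 97

Elasticity = (dY/dX) · (X/Y)

dY/dX = 30·e^X
At X = 97: dY/dX = 30·e^97, Y = 30·e^97

Elasticity = (30·e^97) · (97 / (30·e^97)) = 97

Interpretation: for a small percentage change in X, the percentage change in Y is approximately 97.00 times as large.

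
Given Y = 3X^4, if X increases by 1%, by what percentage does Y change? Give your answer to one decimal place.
4.1%

For Y = 3X^4:
If X → X(1 + 0.01)
Then Y → Y · (1 + 0.01)^4
     ≈ Y · 1.0406

Percentage change = ((1 + 0.01)^4 − 1) × 100% ≈ 4.1%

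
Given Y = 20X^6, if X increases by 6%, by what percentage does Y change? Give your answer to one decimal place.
41.9%

For Y = 20X^6:
If X → X(1 + 0.06)
Then Y → Y · (1 + 0.06)^6
     ≈ Y · 1.4185

Percentage change = ((1 + 0.06)^6 − 1) × 100% ≈ 41.9%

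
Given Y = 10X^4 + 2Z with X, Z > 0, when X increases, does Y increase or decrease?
Y increases

Taking the partial derivative:
∂Y/∂X = 40X^3

∂Y/∂X = 40X^3 > 0 (assuming positive values)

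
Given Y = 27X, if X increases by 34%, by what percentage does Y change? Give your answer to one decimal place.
34.0%

For Y = 27X:
If X → X(1 + 0.34)
Then Y → Y · (1 + 0.34)^1
     = Y · 1.3400

Percentage change = ((1 + 0.34)^1 − 1) × 100% = 34.0%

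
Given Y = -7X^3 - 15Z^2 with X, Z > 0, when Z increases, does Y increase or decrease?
Y decreases

Taking the partial derivative:
∂Y/∂Z = -30Z

∂Y/∂Z = -30Z < 0 (assuming positive values)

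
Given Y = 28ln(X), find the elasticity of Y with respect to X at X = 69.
Elasticity = 1/ln(69) ≈ 0.2362

Elasticity = (dY/dX) · (X/Y)

dY/dX = 28/X
At X = 69: dY/dX = 28/69, Y = 28·ln(69)

Elasticity = (28/69) · (69 / (28·ln(69))) = 1/ln(69) ≈ 0.2362

Interpretation: for a small percentage change in X, the percentage change in Y is approximately 0.24 times as large.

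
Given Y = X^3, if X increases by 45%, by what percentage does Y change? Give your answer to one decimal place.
204.9%

For Y = X^3:
If X → X(1 + 0.45)
Then Y → Y · (1 + 0.45)^3
     ≈ Y · 3.0486

Percentage change = ((1 + 0.45)^3 − 1) × 100% ≈ 204.9%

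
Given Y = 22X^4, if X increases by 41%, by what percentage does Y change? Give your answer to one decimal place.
295.3%

For Y = 22X^4:
If X → X(1 + 0.41)
Then Y → Y · (1 + 0.41)^4
     ≈ Y · 3.9525

Percentage change = ((1 + 0.41)^4 − 1) × 100% ≈ 295.3%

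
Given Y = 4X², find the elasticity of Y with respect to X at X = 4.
Elasticity = 2

Elasticity = (dY/dX) · (X/Y)

dY/dX = 8·X
At X = 4: dY/dX = 32, Y = 64

Elasticity = 32 · (4 / 64) = 2

Interpretation: for a small percentage change in X, the percentage change in Y is approximately 2.00 times as large.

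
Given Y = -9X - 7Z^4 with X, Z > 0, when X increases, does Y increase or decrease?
Y decreases

Taking the partial derivative:
∂Y/∂X = -9

∂Y/∂X = -9 < 0 (assuming positive values)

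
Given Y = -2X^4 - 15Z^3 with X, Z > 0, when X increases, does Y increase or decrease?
Y decreases

Taking the partial derivative:
∂Y/∂X = -8X^3

∂Y/∂X = -8X^3 < 0 (assuming positive values)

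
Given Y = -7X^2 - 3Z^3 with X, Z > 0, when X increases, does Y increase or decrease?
Y decreases

Taking the partial derivative:
∂Y/∂X = -14X

∂Y/∂X = -14X < 0 (assuming positive values)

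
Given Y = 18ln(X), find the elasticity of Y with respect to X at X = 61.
Elasticity = 1/ln(61) ≈ 0.2433

Elasticity = (dY/dX) · (X/Y)

dY/dX = 18/X
At X = 61: dY/dX = 18/61, Y = 18·ln(61)

Elasticity = (18/61) · (61 / (18·ln(61))) = 1/ln(61) ≈ 0.2433

Interpretation: for a small percentage change in X, the percentage change in Y is approximately 0.24 times as large.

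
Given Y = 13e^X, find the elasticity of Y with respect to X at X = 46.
Elasticity = 46

Elasticity = (dY/dX) · (X/Y)

dY/dX = 13·e^X
At X = 46: dY/dX = 13·e^46, Y = 13·e^46

Elasticity = (13·e^46) · (46 / (13·e^46)) = 46

Interpretation: for a small percentage change in X, the percentage change in Y is approximately 46.00 times as large.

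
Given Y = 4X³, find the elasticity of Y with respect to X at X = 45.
Elasticity = 3

Elasticity = (dY/dX) · (X/Y)

dY/dX = 12·X²
At X = 45: dY/dX = 24300, Y = 364500

Elasticity = 24300 · (45 / 364500) = 3

Interpretation: for a small percentage change in X, the percentage change in Y is approximately 3.00 times as large.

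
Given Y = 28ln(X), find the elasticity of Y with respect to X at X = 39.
Elasticity = 1/ln(39) ≈ 0.2730

Elasticity = (dY/dX) · (X/Y)

dY/dX = 28/X
At X = 39: dY/dX = 28/39, Y = 28·ln(39)

Elasticity = (28/39) · (39 / (28·ln(39))) = 1/ln(39) ≈ 0.2730

Interpretation: for a small percentage change in X, the percentage change in Y is approximately 0.27 times as large.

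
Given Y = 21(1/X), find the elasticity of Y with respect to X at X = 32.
Elasticity = -1

Elasticity = (dY/dX) · (X/Y)

dY/dX = -21/X²
At X = 32: dY/dX = -21/1024, Y = 21/32

Elasticity = (-21/1024) · (32 / (21/32)) = -1

Interpretation: for a small percentage change in X, the percentage change in Y is approximately -1.00 times as large.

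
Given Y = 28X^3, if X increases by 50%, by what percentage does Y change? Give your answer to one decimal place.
237.5%

For Y = 28X^3:
If X → X(1 + 0.5)
Then Y → Y · (1 + 0.5)^3
     = Y · 3.3750

Percentage change = ((1 + 0.5)^3 − 1) × 100% = 237.5%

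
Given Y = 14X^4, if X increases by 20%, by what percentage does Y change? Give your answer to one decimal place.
107.4%

For Y = 14X^4:
If X → X(1 + 0.2)
Then Y → Y · (1 + 0.2)^4
     = Y · 2.0736

Percentage change = ((1 + 0.2)^4 − 1) × 100% ≈ 107.4%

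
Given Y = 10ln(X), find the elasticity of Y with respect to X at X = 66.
Elasticity = 1/ln(66) ≈ 0.2387

Elasticity = (dY/dX) · (X/Y)

dY/dX = 10/X
At X = 66: dY/dX = 5/33, Y = 10·ln(66)

Elasticity = (5/33) · (66 / (10·ln(66))) = 1/ln(66) ≈ 0.2387

Interpretation: for a small percentage change in X, the percentage change in Y is approximately 0.24 times as large.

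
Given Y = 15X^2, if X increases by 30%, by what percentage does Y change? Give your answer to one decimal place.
69.0%

For Y = 15X^2:
If X → X(1 + 0.3)
Then Y → Y · (1 + 0.3)^2
     = Y · 1.6900

Percentage change = ((1 + 0.3)^2 − 1) × 100% = 69.0%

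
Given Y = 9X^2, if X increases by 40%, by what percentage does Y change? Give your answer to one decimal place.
96.0%

For Y = 9X^2:
If X → X(1 + 0.4)
Then Y → Y · (1 + 0.4)^2
     = Y · 1.9600

Percentage change = ((1 + 0.4)^2 − 1) × 100% = 96.0%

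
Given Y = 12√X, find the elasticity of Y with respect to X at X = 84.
Elasticity = 1/2

Elasticity = (dY/dX) · (X/Y)

dY/dX = 6/√X
At X = 84: dY/dX = √21/7, Y = 24·√21

Elasticity = (√21/7) · (84 / (24·√21)) = 1/2

Interpretation: for a small percentage change in X, the percentage change in Y is approximately 0.50 times as large.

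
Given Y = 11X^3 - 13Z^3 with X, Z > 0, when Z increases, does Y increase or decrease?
Y decreases

Taking the partial derivative:
∂Y/∂Z = -39Z^2

∂Y/∂Z = -39Z^2 < 0 (assuming positive values)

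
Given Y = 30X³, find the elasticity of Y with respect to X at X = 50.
Elasticity = 3

Elasticity = (dY/dX) · (X/Y)

dY/dX = 90·X²
At X = 50: dY/dX = 225000, Y = 3750000

Elasticity = 225000 · (50 / 3750000) = 3

Interpretation: for a small percentage change in X, the percentage change in Y is approximately 3.00 times as large.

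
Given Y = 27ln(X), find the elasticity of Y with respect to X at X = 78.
Elasticity = 1/ln(78) ≈ 0.2295

Elasticity = (dY/dX) · (X/Y)

dY/dX = 27/X
At X = 78: dY/dX = 9/26, Y = 27·ln(78)

Elasticity = (9/26) · (78 / (27·ln(78))) = 1/ln(78) ≈ 0.2295

Interpretation: for a small percentage change in X, the percentage change in Y is approximately 0.23 times as large.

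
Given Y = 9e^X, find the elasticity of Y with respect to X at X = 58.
Elasticity = 58

Elasticity = (dY/dX) · (X/Y)

dY/dX = 9·e^X
At X = 58: dY/dX = 9·e^58, Y = 9·e^58

Elasticity = (9·e^58) · (58 / (9·e^58)) = 58

Interpretation: for a small percentage change in X, the percentage change in Y is approximately 58.00 times as large.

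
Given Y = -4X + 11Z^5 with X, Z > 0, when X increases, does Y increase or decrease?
Y decreases

Taking the partial derivative:
∂Y/∂X = -4

∂Y/∂X = -4 < 0 (assuming positive values)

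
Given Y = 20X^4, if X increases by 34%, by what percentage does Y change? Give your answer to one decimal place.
222.4%

For Y = 20X^4:
If X → X(1 + 0.34)
Then Y → Y · (1 + 0.34)^4
     ≈ Y · 3.2242

Percentage change = ((1 + 0.34)^4 − 1) × 100% ≈ 222.4%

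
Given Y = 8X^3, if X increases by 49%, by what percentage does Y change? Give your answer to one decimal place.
230.8%

For Y = 8X^3:
If X → X(1 + 0.49)
Then Y → Y · (1 + 0.49)^3
     ≈ Y · 3.3079

Percentage change = ((1 + 0.49)^3 − 1) × 100% ≈ 230.8%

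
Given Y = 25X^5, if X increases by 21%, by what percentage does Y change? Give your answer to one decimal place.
159.4%

For Y = 25X^5:
If X → X(1 + 0.21)
Then Y → Y · (1 + 0.21)^5
     ≈ Y · 2.5937

Percentage change = ((1 + 0.21)^5 − 1) × 100% ≈ 159.4%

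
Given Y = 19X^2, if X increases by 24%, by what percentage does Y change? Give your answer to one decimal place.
53.8%

For Y = 19X^2:
If X → X(1 + 0.24)
Then Y → Y · (1 + 0.24)^2
     = Y · 1.5376

Percentage change = ((1 + 0.24)^2 − 1) × 100% ≈ 53.8%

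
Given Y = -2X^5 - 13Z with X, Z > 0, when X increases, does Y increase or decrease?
Y decreases

Taking the partial derivative:
∂Y/∂X = -10X^4

∂Y/∂X = -10X^4 < 0 (assuming positive values)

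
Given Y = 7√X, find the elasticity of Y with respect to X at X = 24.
Elasticity = 1/2

Elasticity = (dY/dX) · (X/Y)

dY/dX = 7/(2·√X)
At X = 24: dY/dX = 7·√6/24, Y = 14·√6

Elasticity = (7·√6/24) · (24 / (14·√6)) = 1/2

Interpretation: for a small percentage change in X, the percentage change in Y is approximately 0.50 times as large.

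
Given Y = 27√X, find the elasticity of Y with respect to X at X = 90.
Elasticity = 1/2

Elasticity = (dY/dX) · (X/Y)

dY/dX = 27/(2·√X)
At X = 90: dY/dX = 9·√10/20, Y = 81·√10

Elasticity = (9·√10/20) · (90 / (81·√10)) = 1/2

Interpretation: for a small percentage change in X, the percentage change in Y is approximately 0.50 times as large.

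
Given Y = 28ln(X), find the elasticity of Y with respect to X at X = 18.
Elasticity = 1/ln(18) ≈ 0.3460

Elasticity = (dY/dX) · (X/Y)

dY/dX = 28/X
At X = 18: dY/dX = 14/9, Y = 28·ln(18)

Elasticity = (14/9) · (18 / (28·ln(18))) = 1/ln(18) ≈ 0.3460

Interpretation: for a small percentage change in X, the percentage change in Y is approximately 0.35 times as large.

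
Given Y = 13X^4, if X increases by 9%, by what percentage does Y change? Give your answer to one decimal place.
41.2%

For Y = 13X^4:
If X → X(1 + 0.09)
Then Y → Y · (1 + 0.09)^4
     ≈ Y · 1.4116

Percentage change = ((1 + 0.09)^4 − 1) × 100% ≈ 41.2%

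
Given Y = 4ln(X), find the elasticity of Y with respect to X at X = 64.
Elasticity = 1/ln(64) ≈ 0.2404

Elasticity = (dY/dX) · (X/Y)

dY/dX = 4/X
At X = 64: dY/dX = 1/16, Y = 4·ln(64)

Elasticity = (1/16) · (64 / (4·ln(64))) = 1/ln(64) ≈ 0.2404

Interpretation: for a small percentage change in X, the percentage change in Y is approximately 0.24 times as large.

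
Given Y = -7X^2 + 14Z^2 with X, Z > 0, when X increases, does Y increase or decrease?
Y decreases

Taking the partial derivative:
∂Y/∂X = -14X

∂Y/∂X = -14X < 0 (assuming positive values)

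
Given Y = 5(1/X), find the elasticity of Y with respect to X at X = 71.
Elasticity = -1

Elasticity = (dY/dX) · (X/Y)

dY/dX = -5/X²
At X = 71: dY/dX = -5/5041, Y = 5/71

Elasticity = (-5/5041) · (71 / (5/71)) = -1

Interpretation: for a small percentage change in X, the percentage change in Y is approximately -1.00 times as large.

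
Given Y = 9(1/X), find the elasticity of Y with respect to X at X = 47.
Elasticity = -1

Elasticity = (dY/dX) · (X/Y)

dY/dX = -9/X²
At X = 47: dY/dX = -9/2209, Y = 9/47

Elasticity = (-9/2209) · (47 / (9/47)) = -1

Interpretation: for a small percentage change in X, the percentage change in Y is approximately -1.00 times as large.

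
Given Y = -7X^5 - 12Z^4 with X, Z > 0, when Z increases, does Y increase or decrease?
Y decreases

Taking the partial derivative:
∂Y/∂Z = -48Z^3

∂Y/∂Z = -48Z^3 < 0 (assuming positive values)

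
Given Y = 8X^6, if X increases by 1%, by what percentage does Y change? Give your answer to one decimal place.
6.2%

For Y = 8X^6:
If X → X(1 + 0.01)
Then Y → Y · (1 + 0.01)^6
     ≈ Y · 1.0615

Percentage change = ((1 + 0.01)^6 − 1) × 100% ≈ 6.2%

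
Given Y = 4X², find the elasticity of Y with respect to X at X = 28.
Elasticity = 2

Elasticity = (dY/dX) · (X/Y)

dY/dX = 8·X
At X = 28: dY/dX = 224, Y = 3136

Elasticity = 224 · (28 / 3136) = 2

Interpretation: for a small percentage change in X, the percentage change in Y is approximately 2.00 times as large.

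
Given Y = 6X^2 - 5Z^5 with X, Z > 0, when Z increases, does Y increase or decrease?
Y decreases

Taking the partial derivative:
∂Y/∂Z = -25Z^4

∂Y/∂Z = -25Z^4 < 0 (assuming positive values)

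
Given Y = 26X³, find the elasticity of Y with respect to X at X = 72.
Elasticity = 3

Elasticity = (dY/dX) · (X/Y)

dY/dX = 78·X²
At X = 72: dY/dX = 404352, Y = 9704448

Elasticity = 404352 · (72 / 9704448) = 3

Interpretation: for a small percentage change in X, the percentage change in Y is approximately 3.00 times as large.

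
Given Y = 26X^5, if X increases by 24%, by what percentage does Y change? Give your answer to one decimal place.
193.2%

For Y = 26X^5:
If X → X(1 + 0.24)
Then Y → Y · (1 + 0.24)^5
     ≈ Y · 2.9316

Percentage change = ((1 + 0.24)^5 − 1) × 100% ≈ 193.2%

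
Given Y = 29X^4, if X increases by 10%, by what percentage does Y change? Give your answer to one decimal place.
46.4%

For Y = 29X^4:
If X → X(1 + 0.1)
Then Y → Y · (1 + 0.1)^4
     = Y · 1.4641

Percentage change = ((1 + 0.1)^4 − 1) × 100% ≈ 46.4%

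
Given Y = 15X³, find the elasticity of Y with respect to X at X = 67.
Elasticity = 3

Elasticity = (dY/dX) · (X/Y)

dY/dX = 45·X²
At X = 67: dY/dX = 202005, Y = 4511445

Elasticity = 202005 · (67 / 4511445) = 3

Interpretation: for a small percentage change in X, the percentage change in Y is approximately 3.00 times as large.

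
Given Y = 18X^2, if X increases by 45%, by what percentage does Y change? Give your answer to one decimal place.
110.3%

For Y = 18X^2:
If X → X(1 + 0.45)
Then Y → Y · (1 + 0.45)^2
     = Y · 2.1025

Percentage change = ((1 + 0.45)^2 − 1) × 100% ≈ 110.3%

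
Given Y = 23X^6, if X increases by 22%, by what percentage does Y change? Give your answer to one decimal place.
229.7%

For Y = 23X^6:
If X → X(1 + 0.22)
Then Y → Y · (1 + 0.22)^6
     ≈ Y · 3.2973

Percentage change = ((1 + 0.22)^6 − 1) × 100% ≈ 229.7%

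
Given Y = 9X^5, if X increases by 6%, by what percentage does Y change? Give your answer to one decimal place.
33.8%

For Y = 9X^5:
If X → X(1 + 0.06)
Then Y → Y · (1 + 0.06)^5
     ≈ Y · 1.3382

Percentage change = ((1 + 0.06)^5 − 1) × 100% ≈ 33.8%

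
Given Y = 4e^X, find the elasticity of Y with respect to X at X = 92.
Elasticity = 92

Elasticity = (dY/dX) · (X/Y)

dY/dX = 4·e^X
At X = 92: dY/dX = 4·e^92, Y = 4·e^92

Elasticity = (4·e^92) · (92 / (4·e^92)) = 92

Interpretation: for a small percentage change in X, the percentage change in Y is approximately 92.00 times as large.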